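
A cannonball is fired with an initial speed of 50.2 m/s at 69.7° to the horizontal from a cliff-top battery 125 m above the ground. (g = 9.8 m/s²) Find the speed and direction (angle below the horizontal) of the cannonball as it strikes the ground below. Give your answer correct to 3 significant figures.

v_x = 50.2 cos 69.7° = 17.42 m/s (constant).
|v_y| at impact = √((47.08)² + 2×9.8×125) = 68.31 m/s.
Speed = √(17.42² + 68.31²) = 70.5 m/s; angle = arctan(68.31/17.42) = 75.7° below horizontal.

70.5 m/s at 75.7° below the horizontal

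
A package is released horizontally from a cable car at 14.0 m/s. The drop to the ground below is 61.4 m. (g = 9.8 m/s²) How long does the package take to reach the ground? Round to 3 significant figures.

3.54 s

The horizontal speed doesn't affect the fall. With v_y0 = 0, h = ½ g t².
t = √(2 × 61.4 / 9.8) = √12.53 = 3.54 s.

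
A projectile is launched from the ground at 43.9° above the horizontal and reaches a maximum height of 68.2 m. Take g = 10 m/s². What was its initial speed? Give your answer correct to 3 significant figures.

53.3 m/s

At maximum height v_y = 0, so (v₀ sin θ)² = 2 g H.
v₀ sin 43.9° = √(2 × 10 × 68.2) = 36.93 m/s.
v₀ = 36.93 / sin 43.9° = 36.93 / 0.6934 = 53.3 m/s.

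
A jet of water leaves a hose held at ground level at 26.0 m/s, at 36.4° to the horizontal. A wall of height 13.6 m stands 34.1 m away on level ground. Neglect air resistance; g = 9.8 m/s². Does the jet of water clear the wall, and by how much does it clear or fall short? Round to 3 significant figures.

v_x = 26.0 cos 36.4° = 20.93 m/s; v_y0 = 26.0 sin 36.4° = 15.43 m/s.
Time to reach the wall: t = 34.1 / 20.93 = 1.629 s.
Height at that point: y = 15.43×1.629 − 4.900×1.629² = 12.13 m.
That is 13.6 − 12.13 = 1.47 m below the top of the wall, so the jet of water does not clear it.

No — it falls 1.47 m short of clearing the wall.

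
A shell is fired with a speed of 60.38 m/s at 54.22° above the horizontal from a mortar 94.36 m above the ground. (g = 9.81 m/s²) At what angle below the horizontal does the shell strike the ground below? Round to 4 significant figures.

61.57°

v_x = 60.38 cos 54.22° = 35.303 m/s.
At impact |v_y| = √(v_y0² + 2 g h) = √(48.984² + 2×9.81×94.36) = 65.198 m/s.
Angle below horizontal = arctan(|v_y| / v_x) = arctan(65.198 / 35.303) = 61.57°.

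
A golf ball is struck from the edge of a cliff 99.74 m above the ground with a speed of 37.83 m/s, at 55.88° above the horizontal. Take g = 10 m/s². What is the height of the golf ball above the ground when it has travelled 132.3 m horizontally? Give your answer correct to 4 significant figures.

100.6 m

v_x = 37.83 cos 55.88° = 21.220 m/s, v_y0 = 37.83 sin 55.88° = 31.318 m/s.
Time to reach x = 132.3 m: t = x / v_x = 132.3 / 21.220 = 6.2347 s.
y = 99.74 + v_y0 t − ½ g t² = 99.74 + 31.318×6.2347 − 5.000×6.2347² = 100.6 m.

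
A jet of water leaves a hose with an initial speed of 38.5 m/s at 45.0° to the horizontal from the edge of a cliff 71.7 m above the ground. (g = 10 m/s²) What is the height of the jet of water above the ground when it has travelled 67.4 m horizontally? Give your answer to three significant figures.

v_x = 38.5 cos 45.0° = 27.22 m/s, v_y0 = 38.5 sin 45.0° = 27.22 m/s.
Time to reach x = 67.4 m: t = x / v_x = 67.4 / 27.22 = 2.476 s.
y = 71.7 + v_y0 t − ½ g t² = 71.7 + 27.22×2.476 − 5.000×2.476² = 108 m.

108 m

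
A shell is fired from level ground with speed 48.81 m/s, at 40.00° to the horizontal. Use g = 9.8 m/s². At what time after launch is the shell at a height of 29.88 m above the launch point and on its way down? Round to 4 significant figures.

5.239 s

v_y0 = 48.81 sin 40.00° = 31.374 m/s.
Set y = v_y0 t − ½ g t² = 29.88: 4.900 t² − 31.374 t + 29.88 = 0.
t = [31.374 ± √(984.33 − 585.65)] / 9.8 = (31.374 ± 19.967) / 9.8, giving t = 1.164 s or t = 5.239 s.
On the way down corresponds to the larger root: t = 5.239 s.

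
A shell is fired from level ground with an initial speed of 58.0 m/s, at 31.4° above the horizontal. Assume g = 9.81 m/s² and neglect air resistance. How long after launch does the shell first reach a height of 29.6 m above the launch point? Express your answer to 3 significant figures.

v_y0 = 58.0 sin 31.4° = 30.22 m/s.
Set y = v_y0 t − ½ g t² = 29.6: 4.905 t² − 30.22 t + 29.6 = 0.
t = [30.22 ± √(913.2 − 580.8)] / 9.81 = (30.22 ± 18.23) / 9.81, giving t = 1.22 s or t = 4.94 s.
The shell is on the way up at the first time, so t = 1.22 s.

1.22 s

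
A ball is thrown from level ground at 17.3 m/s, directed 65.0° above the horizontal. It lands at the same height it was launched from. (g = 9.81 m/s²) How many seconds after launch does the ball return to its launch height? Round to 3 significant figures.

Vertical component: v_y = 17.3 sin 65.0° = 15.68 m/s.
For a projectile landing at launch height, time of flight is t = 2 v_y / g = 2 × 15.68 / 9.81 = 3.20 s.

3.20 s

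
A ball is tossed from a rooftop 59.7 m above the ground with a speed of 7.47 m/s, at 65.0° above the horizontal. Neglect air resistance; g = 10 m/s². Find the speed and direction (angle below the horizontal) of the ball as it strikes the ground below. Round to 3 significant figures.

35.4 m/s at 84.9° below the horizontal

v_x = 7.47 cos 65.0° = 3.157 m/s (constant).
|v_y| at impact = √((6.770)² + 2×10×59.7) = 35.21 m/s.
Speed = √(3.157² + 35.21²) = 35.4 m/s; angle = arctan(35.21/3.157) = 84.9° below horizontal.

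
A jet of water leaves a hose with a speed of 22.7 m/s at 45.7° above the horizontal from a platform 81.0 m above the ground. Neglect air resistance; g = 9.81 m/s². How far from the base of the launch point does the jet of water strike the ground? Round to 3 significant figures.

95.8 m

Components: v_x = 22.7 cos 45.7° = 15.85 m/s, v_y = 22.7 sin 45.7° = 16.25 m/s.
Vertical: 0 = 81.0 + 16.25 t − ½(9.81) t² ⇒ 4.905 t² − 16.25 t − 81.0 = 0.
t = [16.25 + √(264.1 + 1589)] / 9.810 = 6.045 s.
Horizontal: R = v_x · t = 15.85 × 6.045 = 95.8 m.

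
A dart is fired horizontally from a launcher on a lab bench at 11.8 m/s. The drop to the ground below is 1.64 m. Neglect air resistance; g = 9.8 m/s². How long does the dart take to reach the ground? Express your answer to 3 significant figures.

The horizontal speed doesn't affect the fall. With v_y0 = 0, h = ½ g t².
t = √(2 × 1.64 / 9.8) = √0.3347 = 0.579 s.

0.579 s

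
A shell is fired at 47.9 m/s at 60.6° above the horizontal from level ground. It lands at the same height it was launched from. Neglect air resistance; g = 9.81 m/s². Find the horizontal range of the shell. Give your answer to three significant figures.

Components: v_x = 47.9 cos 60.6° = 23.51 m/s, v_y = 47.9 sin 60.6° = 41.73 m/s.
Time of flight (same landing height): t = 2 v_y / g = 2 × 41.73 / 9.81 = 8.508 s.
Range: R = v_x · t = 23.51 × 8.508 = 200 m.

200 m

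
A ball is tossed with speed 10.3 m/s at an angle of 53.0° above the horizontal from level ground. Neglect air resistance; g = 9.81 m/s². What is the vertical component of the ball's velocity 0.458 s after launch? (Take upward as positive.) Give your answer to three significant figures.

Initial vertical component: v_y0 = 10.3 sin 53.0° = 8.226 m/s.
v_y(t) = v_y0 − g t = 8.226 − 9.81 × 0.458 = 3.73 m/s.

3.73 m/s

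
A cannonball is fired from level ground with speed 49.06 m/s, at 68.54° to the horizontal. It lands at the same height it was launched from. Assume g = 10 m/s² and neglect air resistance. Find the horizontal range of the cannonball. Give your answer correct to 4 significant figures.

163.9 m

For level ground, R = v₀² sin(2θ) / g.
sin(2 × 68.54°) = sin 137.08° = 0.6810.
R = (49.06)² × 0.6810 / 10 = 163.9 m.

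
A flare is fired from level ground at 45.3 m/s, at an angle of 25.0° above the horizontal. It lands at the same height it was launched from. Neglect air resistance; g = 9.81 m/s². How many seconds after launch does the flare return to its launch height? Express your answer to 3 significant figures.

3.90 s

Vertical component: v_y = 45.3 sin 25.0° = 19.14 m/s.
For a projectile landing at launch height, time of flight is t = 2 v_y / g = 2 × 19.14 / 9.81 = 3.90 s.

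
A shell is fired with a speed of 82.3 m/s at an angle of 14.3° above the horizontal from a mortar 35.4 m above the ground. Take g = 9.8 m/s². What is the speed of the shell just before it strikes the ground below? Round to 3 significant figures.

86.4 m/s

v_x = 82.3 cos 14.3° = 79.75 m/s is unchanged throughout.
For the vertical component, v_y² = v_y0² + 2 g h = (20.33)² + 2×9.8×35.4 = 1107, so |v_y| = 33.27 m/s.
Impact speed = √(v_x² + v_y²) = √(6360 + 1107) = 86.4 m/s.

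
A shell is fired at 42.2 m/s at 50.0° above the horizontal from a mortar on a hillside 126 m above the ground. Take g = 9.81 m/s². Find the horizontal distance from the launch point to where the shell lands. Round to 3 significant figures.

Components: v_x = 42.2 cos 50.0° = 27.13 m/s, v_y = 42.2 sin 50.0° = 32.33 m/s.
Vertical: 0 = 126 + 32.33 t − ½(9.81) t² ⇒ 4.905 t² − 32.33 t − 126 = 0.
t = [32.33 + √(1045 + 2472)] / 9.810 = 9.341 s.
Horizontal: R = v_x · t = 27.13 × 9.341 = 253 m.

253 m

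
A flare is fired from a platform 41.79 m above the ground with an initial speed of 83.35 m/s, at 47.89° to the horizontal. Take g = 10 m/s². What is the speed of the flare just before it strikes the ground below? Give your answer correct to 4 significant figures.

88.22 m/s

v_x = 83.35 cos 47.89° = 55.891 m/s is unchanged throughout.
For the vertical component, v_y² = v_y0² + 2 g h = (61.834)² + 2×10×41.79 = 4659.2, so |v_y| = 68.258 m/s.
Impact speed = √(v_x² + v_y²) = √(3123.8 + 4659.2) = 88.22 m/s.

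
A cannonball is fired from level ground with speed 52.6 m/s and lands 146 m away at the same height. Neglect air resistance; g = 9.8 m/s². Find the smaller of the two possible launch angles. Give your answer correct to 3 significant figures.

15.6°

Level-ground range: R = v₀² sin(2θ)/g ⇒ sin 2θ = R g / v₀² = 146×9.8/52.6² = 0.5171.
2θ = arcsin(0.5171) = 31.14° or 180° − 31.14° = 148.86°.
So θ = 15.6° or θ = 74.4°.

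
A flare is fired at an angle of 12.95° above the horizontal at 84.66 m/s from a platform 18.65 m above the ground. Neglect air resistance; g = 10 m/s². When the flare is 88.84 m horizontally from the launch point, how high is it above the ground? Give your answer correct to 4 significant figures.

33.28 m

v_x = 84.66 cos 12.95° = 82.507 m/s, v_y0 = 84.66 sin 12.95° = 18.972 m/s.
Time to reach x = 88.84 m: t = x / v_x = 88.84 / 82.507 = 1.0768 s.
y = 18.65 + v_y0 t − ½ g t² = 18.65 + 18.972×1.0768 − 5.000×1.0768² = 33.28 m.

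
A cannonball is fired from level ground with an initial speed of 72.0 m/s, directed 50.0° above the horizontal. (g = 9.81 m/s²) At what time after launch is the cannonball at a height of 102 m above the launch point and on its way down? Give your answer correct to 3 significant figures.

v_y0 = 72.0 sin 50.0° = 55.16 m/s.
Set y = v_y0 t − ½ g t² = 102: 4.905 t² − 55.16 t + 102 = 0.
t = [55.16 ± √(3043 − 2001)] / 9.81 = (55.16 ± 32.28) / 9.81, giving t = 2.33 s or t = 8.91 s.
On the way down corresponds to the larger root: t = 8.91 s.

8.91 s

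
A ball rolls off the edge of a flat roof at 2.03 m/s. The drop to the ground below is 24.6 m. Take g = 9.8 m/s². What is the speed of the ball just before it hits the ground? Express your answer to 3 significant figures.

22.1 m/s

Fall time: t = √(2 × 24.6 / 9.8) = 2.241 s.
At impact: v_x = 2.03 m/s (unchanged), v_y = g t = 9.8 × 2.241 = 21.96 m/s.
Speed = √(v_x² + v_y²) = √(4.121 + 482.2) = 22.1 m/s.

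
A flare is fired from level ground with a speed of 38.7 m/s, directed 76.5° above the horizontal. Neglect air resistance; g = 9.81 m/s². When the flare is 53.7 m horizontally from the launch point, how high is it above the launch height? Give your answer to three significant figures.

v_x = 38.7 cos 76.5° = 9.034 m/s, v_y0 = 38.7 sin 76.5° = 37.63 m/s.
Time to reach x = 53.7 m: t = x / v_x = 53.7 / 9.034 = 5.944 s.
y = v_y0 t − ½ g t² = 37.63×5.944 − 4.905×5.944² = 50.4 m.

50.4 m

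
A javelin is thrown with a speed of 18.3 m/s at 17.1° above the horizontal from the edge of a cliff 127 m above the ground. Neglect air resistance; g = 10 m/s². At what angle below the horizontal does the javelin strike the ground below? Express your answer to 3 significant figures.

v_x = 18.3 cos 17.1° = 17.49 m/s.
At impact |v_y| = √(v_y0² + 2 g h) = √(5.381² + 2×10×127) = 50.68 m/s.
Angle below horizontal = arctan(|v_y| / v_x) = arctan(50.68 / 17.49) = 71.0°.

71.0°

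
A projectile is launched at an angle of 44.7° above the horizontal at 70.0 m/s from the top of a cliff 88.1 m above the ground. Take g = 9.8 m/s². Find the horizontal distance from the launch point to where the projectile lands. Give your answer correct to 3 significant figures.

Components: v_x = 70.0 cos 44.7° = 49.76 m/s, v_y = 70.0 sin 44.7° = 49.24 m/s.
Vertical: 0 = 88.1 + 49.24 t − ½(9.8) t² ⇒ 4.900 t² − 49.24 t − 88.1 = 0.
t = [49.24 + √(2425 + 1727)] / 9.800 = 11.60 s.
Horizontal: R = v_x · t = 49.76 × 11.60 = 577 m.

577 m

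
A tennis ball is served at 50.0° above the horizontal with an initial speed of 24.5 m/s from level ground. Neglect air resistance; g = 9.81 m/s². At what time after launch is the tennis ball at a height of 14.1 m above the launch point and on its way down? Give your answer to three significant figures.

v_y0 = 24.5 sin 50.0° = 18.77 m/s.
Set y = v_y0 t − ½ g t² = 14.1: 4.905 t² − 18.77 t + 14.1 = 0.
t = [18.77 ± √(352.3 − 276.6)] / 9.81 = (18.77 ± 8.701) / 9.81, giving t = 1.03 s or t = 2.80 s.
On the way down corresponds to the larger root: t = 2.80 s.

2.80 s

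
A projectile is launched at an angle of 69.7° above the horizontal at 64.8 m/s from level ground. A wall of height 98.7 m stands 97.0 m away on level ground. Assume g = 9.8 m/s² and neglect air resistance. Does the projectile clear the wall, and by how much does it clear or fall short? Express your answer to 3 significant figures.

v_x = 64.8 cos 69.7° = 22.48 m/s; v_y0 = 64.8 sin 69.7° = 60.78 m/s.
Time to reach the wall: t = 97.0 / 22.48 = 4.315 s.
Height at that point: y = 60.78×4.315 − 4.900×4.315² = 171.0 m.
That is 171.0 − 98.7 = 72.3 m above the top of the wall, so the projectile clears it.

Yes — it clears the wall by 72.3 m.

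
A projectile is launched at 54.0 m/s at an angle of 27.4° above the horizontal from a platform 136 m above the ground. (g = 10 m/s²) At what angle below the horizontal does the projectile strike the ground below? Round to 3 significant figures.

50.3°

v_x = 54.0 cos 27.4° = 47.94 m/s.
At impact |v_y| = √(v_y0² + 2 g h) = √(24.85² + 2×10×136) = 57.77 m/s.
Angle below horizontal = arctan(|v_y| / v_x) = arctan(57.77 / 47.94) = 50.3°.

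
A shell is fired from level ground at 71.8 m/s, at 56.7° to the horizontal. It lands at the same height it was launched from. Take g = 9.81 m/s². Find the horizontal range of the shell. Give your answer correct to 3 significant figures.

482 m

For level ground, R = v₀² sin(2θ) / g.
sin(2 × 56.7°) = sin 113.4° = 0.9178.
R = (71.8)² × 0.9178 / 9.81 = 482 m.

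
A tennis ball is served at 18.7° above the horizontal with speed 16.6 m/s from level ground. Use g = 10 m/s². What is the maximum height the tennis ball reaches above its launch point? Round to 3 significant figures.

1.42 m

Vertical component of launch velocity: v_y = 16.6 sin 18.7° = 5.322 m/s.
At the highest point the vertical velocity is zero, so v_y² = 2 g h_max.
h_max = (5.322)² / (2 × 10) = 28.32 / 20.00 = 1.42 m.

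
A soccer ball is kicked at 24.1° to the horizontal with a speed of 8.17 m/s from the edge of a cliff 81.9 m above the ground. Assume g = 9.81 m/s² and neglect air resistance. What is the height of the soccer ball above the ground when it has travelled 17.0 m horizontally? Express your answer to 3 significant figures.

v_x = 8.17 cos 24.1° = 7.458 m/s, v_y0 = 8.17 sin 24.1° = 3.336 m/s.
Time to reach x = 17.0 m: t = x / v_x = 17.0 / 7.458 = 2.279 s.
y = 81.9 + v_y0 t − ½ g t² = 81.9 + 3.336×2.279 − 4.905×2.279² = 64.0 m.

64.0 m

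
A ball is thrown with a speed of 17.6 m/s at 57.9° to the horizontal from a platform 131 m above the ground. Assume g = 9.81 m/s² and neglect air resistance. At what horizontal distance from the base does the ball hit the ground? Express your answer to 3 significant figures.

64.6 m

Components: v_x = 17.6 cos 57.9° = 9.353 m/s, v_y = 17.6 sin 57.9° = 14.91 m/s.
Vertical: 0 = 131 + 14.91 t − ½(9.81) t² ⇒ 4.905 t² − 14.91 t − 131 = 0.
t = [14.91 + √(222.3 + 2570)] / 9.810 = 6.906 s.
Horizontal: R = v_x · t = 9.353 × 6.906 = 64.6 m.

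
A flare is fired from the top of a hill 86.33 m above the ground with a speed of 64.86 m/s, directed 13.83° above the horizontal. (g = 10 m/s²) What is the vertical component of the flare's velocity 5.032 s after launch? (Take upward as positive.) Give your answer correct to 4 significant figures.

-34.82 m/s

Initial vertical component: v_y0 = 64.86 sin 13.83° = 15.504 m/s.
v_y(t) = v_y0 − g t = 15.504 − 10 × 5.032 = -34.82 m/s.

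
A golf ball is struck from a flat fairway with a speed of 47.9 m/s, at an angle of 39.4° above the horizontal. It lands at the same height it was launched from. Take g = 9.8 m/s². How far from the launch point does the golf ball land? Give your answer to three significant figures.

230 m

For level ground, R = v₀² sin(2θ) / g.
sin(2 × 39.4°) = sin 78.80° = 0.9810.
R = (47.9)² × 0.9810 / 9.8 = 230 m.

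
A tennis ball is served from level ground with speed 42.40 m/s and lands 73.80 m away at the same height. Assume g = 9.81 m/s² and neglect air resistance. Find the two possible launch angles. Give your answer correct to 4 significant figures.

Level-ground range: R = v₀² sin(2θ)/g ⇒ sin 2θ = R g / v₀² = 73.80×9.81/42.40² = 0.4027.
2θ = arcsin(0.4027) = 23.747° or 180° − 23.747° = 156.253°.
So θ = 11.87° or θ = 78.13°.

11.87° and 78.13°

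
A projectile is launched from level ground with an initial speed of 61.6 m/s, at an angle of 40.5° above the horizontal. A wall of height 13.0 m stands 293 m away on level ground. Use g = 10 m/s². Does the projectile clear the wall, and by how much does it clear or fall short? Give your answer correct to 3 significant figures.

Yes — it clears the wall by 41.6 m.

v_x = 61.6 cos 40.5° = 46.84 m/s; v_y0 = 61.6 sin 40.5° = 40.01 m/s.
Time to reach the wall: t = 293 / 46.84 = 6.255 s.
Height at that point: y = 40.01×6.255 − 5.000×6.255² = 54.64 m.
That is 54.64 − 13.0 = 41.6 m above the top of the wall, so the projectile clears it.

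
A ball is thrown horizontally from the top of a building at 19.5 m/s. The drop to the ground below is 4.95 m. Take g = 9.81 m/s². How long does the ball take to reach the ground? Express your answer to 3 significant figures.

The horizontal speed doesn't affect the fall. With v_y0 = 0, h = ½ g t².
t = √(2 × 4.95 / 9.81) = √1.009 = 1.00 s.

1.00 s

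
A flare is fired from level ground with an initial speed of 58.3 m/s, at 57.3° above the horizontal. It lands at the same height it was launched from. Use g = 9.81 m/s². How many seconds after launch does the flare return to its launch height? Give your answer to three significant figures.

Vertical component: v_y = 58.3 sin 57.3° = 49.06 m/s.
For a projectile landing at launch height, time of flight is t = 2 v_y / g = 2 × 49.06 / 9.81 = 10.0 s.

10.0 s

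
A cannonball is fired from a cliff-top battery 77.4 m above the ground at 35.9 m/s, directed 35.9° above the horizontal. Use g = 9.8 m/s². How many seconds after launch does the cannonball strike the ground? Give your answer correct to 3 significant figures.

6.67 s

Vertical component: v_y = 35.9 sin 35.9° = 21.05 m/s.
Taking up as positive with launch at y = 77.4 m, landing at y = 0: 0 = 77.4 + 21.05 t − ½(9.8) t².
Solving 4.900 t² − 21.05 t − 77.4 = 0 gives t = [21.05 + √(21.05² + 4·4.900·77.4)] / 9.800 = 6.67 s.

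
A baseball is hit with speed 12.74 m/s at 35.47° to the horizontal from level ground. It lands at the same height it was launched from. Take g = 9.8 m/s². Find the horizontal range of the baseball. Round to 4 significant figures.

15.65 m

For level ground, R = v₀² sin(2θ) / g.
sin(2 × 35.47°) = sin 70.940° = 0.9452.
R = (12.74)² × 0.9452 / 9.8 = 15.65 m.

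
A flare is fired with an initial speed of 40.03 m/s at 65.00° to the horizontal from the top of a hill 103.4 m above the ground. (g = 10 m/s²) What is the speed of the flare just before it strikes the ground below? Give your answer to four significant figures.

v_x = 40.03 cos 65.00° = 16.917 m/s is unchanged throughout.
For the vertical component, v_y² = v_y0² + 2 g h = (36.280)² + 2×10×103.4 = 3384.2, so |v_y| = 58.174 m/s.
Impact speed = √(v_x² + v_y²) = √(286.18 + 3384.2) = 60.58 m/s.

60.58 m/s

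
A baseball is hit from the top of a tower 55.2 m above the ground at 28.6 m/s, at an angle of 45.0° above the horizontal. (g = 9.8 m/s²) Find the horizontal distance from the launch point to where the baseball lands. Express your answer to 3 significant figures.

Components: v_x = 28.6 cos 45.0° = 20.22 m/s, v_y = 28.6 sin 45.0° = 20.22 m/s.
Vertical: 0 = 55.2 + 20.22 t − ½(9.8) t² ⇒ 4.900 t² − 20.22 t − 55.2 = 0.
t = [20.22 + √(408.8 + 1082)] / 9.800 = 6.003 s.
Horizontal: R = v_x · t = 20.22 × 6.003 = 121 m.

121 m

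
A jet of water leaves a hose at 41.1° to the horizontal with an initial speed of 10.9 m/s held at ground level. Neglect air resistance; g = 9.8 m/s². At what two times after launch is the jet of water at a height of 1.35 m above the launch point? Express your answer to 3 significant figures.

0.222 s and 1.24 s

v_y0 = 10.9 sin 41.1° = 7.165 m/s.
Set y = v_y0 t − ½ g t² = 1.35: 4.900 t² − 7.165 t + 1.35 = 0.
t = [7.165 ± √(51.34 − 26.46)] / 9.8 = (7.165 ± 4.988) / 9.8, giving t = 0.222 s or t = 1.24 s.
So the jet of water is at 1.35 m at t = 0.222 s (rising) and t = 1.24 s (falling).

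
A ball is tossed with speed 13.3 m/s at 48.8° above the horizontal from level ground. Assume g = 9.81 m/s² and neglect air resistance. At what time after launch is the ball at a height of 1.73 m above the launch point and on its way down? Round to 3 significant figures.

1.85 s

v_y0 = 13.3 sin 48.8° = 10.01 m/s.
Set y = v_y0 t − ½ g t² = 1.73: 4.905 t² − 10.01 t + 1.73 = 0.
t = [10.01 ± √(100.2 − 33.94)] / 9.81 = (10.01 ± 8.140) / 9.81, giving t = 0.191 s or t = 1.85 s.
On the way down corresponds to the larger root: t = 1.85 s.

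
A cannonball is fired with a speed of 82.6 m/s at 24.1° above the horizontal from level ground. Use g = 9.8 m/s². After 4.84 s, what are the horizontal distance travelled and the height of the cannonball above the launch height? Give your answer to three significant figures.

v_x = 82.6 cos 24.1° = 75.40 m/s; v_y0 = 82.6 sin 24.1° = 33.73 m/s.
x = v_x t = 75.40 × 4.84 = 365 m.
y = v_y0 t − ½ g t² = 33.73×4.84 − 4.900×4.84² = 48.5 m.

x = 365 m, y = 48.5 m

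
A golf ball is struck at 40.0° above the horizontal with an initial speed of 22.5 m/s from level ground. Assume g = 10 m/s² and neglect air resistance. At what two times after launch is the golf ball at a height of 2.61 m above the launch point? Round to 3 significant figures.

v_y0 = 22.5 sin 40.0° = 14.46 m/s.
Set y = v_y0 t − ½ g t² = 2.61: 5.000 t² − 14.46 t + 2.61 = 0.
t = [14.46 ± √(209.1 − 52.20)] / 10 = (14.46 ± 12.53) / 10, giving t = 0.193 s or t = 2.70 s.
So the golf ball is at 2.61 m at t = 0.193 s (rising) and t = 2.70 s (falling).

0.193 s and 2.70 s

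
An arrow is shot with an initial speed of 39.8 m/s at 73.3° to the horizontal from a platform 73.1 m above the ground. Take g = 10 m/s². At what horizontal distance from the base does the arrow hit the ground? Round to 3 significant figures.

Components: v_x = 39.8 cos 73.3° = 11.44 m/s, v_y = 39.8 sin 73.3° = 38.12 m/s.
Vertical: 0 = 73.1 + 38.12 t − ½(10) t² ⇒ 5.000 t² − 38.12 t − 73.1 = 0.
t = [38.12 + √(1453 + 1462)] / 10.00 = 9.211 s.
Horizontal: R = v_x · t = 11.44 × 9.211 = 105 m.

105 m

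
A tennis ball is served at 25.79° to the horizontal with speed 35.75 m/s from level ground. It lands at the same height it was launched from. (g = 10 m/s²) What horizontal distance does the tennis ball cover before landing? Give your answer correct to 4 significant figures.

For level ground, R = v₀² sin(2θ) / g.
sin(2 × 25.79°) = sin 51.580° = 0.7835.
R = (35.75)² × 0.7835 / 10 = 100.1 m.

100.1 m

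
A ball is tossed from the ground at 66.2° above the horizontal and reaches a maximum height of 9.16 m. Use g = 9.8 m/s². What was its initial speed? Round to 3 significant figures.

At maximum height v_y = 0, so (v₀ sin θ)² = 2 g H.
v₀ sin 66.2° = √(2 × 9.8 × 9.16) = 13.40 m/s.
v₀ = 13.40 / sin 66.2° = 13.40 / 0.9150 = 14.6 m/s.

14.6 m/s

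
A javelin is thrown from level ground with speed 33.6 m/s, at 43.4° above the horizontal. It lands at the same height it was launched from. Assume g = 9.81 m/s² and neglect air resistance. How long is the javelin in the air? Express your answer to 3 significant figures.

4.71 s

Vertical component: v_y = 33.6 sin 43.4° = 23.09 m/s.
For a projectile landing at launch height, time of flight is t = 2 v_y / g = 2 × 23.09 / 9.81 = 4.71 s.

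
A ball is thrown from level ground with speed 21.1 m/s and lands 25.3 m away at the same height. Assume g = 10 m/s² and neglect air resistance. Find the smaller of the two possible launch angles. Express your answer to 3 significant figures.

Level-ground range: R = v₀² sin(2θ)/g ⇒ sin 2θ = R g / v₀² = 25.3×10/21.1² = 0.5683.
2θ = arcsin(0.5683) = 34.63° or 180° − 34.63° = 145.37°.
So θ = 17.3° or θ = 72.7°.

17.3°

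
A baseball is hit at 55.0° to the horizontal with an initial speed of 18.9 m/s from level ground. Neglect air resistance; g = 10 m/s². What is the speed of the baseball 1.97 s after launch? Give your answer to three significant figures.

v_x = 18.9 cos 55.0° = 10.84 m/s (constant).
v_y(t) = 18.9 sin 55.0° − g t = 15.48 − 10 × 1.97 = -4.220 m/s.
Speed = √(v_x² + v_y²) = √(117.5 + 17.81) = 11.6 m/s.

11.6 m/s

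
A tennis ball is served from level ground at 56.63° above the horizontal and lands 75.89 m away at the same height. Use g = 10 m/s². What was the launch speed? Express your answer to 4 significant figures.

28.74 m/s

On level ground, R = v₀² sin(2θ) / g, so v₀ = √(R g / sin 2θ).
sin(2 × 56.63°) = 0.9187.
v₀ = √(75.89 × 10 / 0.9187) = √826.06 = 28.74 m/s.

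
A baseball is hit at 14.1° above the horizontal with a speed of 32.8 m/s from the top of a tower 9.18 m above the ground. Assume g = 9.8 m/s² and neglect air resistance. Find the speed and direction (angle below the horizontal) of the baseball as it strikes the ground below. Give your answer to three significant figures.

35.4 m/s at 26.1° below the horizontal

v_x = 32.8 cos 14.1° = 31.81 m/s (constant).
|v_y| at impact = √((7.991)² + 2×9.8×9.18) = 15.61 m/s.
Speed = √(31.81² + 15.61²) = 35.4 m/s; angle = arctan(15.61/31.81) = 26.1° below horizontal.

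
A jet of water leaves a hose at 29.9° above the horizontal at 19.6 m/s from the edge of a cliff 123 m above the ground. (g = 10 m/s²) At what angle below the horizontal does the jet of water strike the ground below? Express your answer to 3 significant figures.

71.4°

v_x = 19.6 cos 29.9° = 16.99 m/s.
At impact |v_y| = √(v_y0² + 2 g h) = √(9.770² + 2×10×123) = 50.55 m/s.
Angle below horizontal = arctan(|v_y| / v_x) = arctan(50.55 / 16.99) = 71.4°.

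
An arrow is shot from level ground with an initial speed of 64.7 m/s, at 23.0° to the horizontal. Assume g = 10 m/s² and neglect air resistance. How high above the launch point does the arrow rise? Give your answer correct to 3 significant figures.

Vertical component of launch velocity: v_y = 64.7 sin 23.0° = 25.28 m/s.
At the highest point the vertical velocity is zero, so v_y² = 2 g h_max.
h_max = (25.28)² / (2 × 10) = 639.1 / 20.00 = 32.0 m.

32.0 m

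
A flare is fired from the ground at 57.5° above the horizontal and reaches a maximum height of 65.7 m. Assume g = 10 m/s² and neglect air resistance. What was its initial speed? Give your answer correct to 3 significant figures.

43.0 m/s

At maximum height v_y = 0, so (v₀ sin θ)² = 2 g H.
v₀ sin 57.5° = √(2 × 10 × 65.7) = 36.25 m/s.
v₀ = 36.25 / sin 57.5° = 36.25 / 0.8434 = 43.0 m/s.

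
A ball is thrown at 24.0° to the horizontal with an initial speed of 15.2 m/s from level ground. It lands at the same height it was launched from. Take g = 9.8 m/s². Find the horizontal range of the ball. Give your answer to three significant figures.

17.5 m

For level ground, R = v₀² sin(2θ) / g.
sin(2 × 24.0°) = sin 48.00° = 0.7431.
R = (15.2)² × 0.7431 / 9.8 = 17.5 m.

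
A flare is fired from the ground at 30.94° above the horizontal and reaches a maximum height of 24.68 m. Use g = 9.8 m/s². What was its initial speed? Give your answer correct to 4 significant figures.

At maximum height v_y = 0, so (v₀ sin θ)² = 2 g H.
v₀ sin 30.94° = √(2 × 9.8 × 24.68) = 21.994 m/s.
v₀ = 21.994 / sin 30.94° = 21.994 / 0.5141 = 42.78 m/s.

42.78 m/s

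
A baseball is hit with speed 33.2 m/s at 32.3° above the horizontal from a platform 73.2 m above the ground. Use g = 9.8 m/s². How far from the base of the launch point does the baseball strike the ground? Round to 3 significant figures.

Components: v_x = 33.2 cos 32.3° = 28.06 m/s, v_y = 33.2 sin 32.3° = 17.74 m/s.
Vertical: 0 = 73.2 + 17.74 t − ½(9.8) t² ⇒ 4.900 t² − 17.74 t − 73.2 = 0.
t = [17.74 + √(314.7 + 1435)] / 9.800 = 6.079 s.
Horizontal: R = v_x · t = 28.06 × 6.079 = 171 m.

171 m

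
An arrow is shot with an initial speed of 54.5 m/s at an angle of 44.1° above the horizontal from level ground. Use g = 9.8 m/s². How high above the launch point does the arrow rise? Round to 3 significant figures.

Vertical component of launch velocity: v_y = 54.5 sin 44.1° = 37.93 m/s.
At the highest point the vertical velocity is zero, so v_y² = 2 g h_max.
h_max = (37.93)² / (2 × 9.8) = 1439 / 19.60 = 73.4 m.

73.4 m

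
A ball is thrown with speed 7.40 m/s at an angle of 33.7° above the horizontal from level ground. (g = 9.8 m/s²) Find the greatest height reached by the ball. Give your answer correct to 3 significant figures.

Vertical component of launch velocity: v_y = 7.40 sin 33.7° = 4.106 m/s.
At the highest point the vertical velocity is zero, so v_y² = 2 g h_max.
h_max = (4.106)² / (2 × 9.8) = 16.86 / 19.60 = 0.860 m.

0.860 m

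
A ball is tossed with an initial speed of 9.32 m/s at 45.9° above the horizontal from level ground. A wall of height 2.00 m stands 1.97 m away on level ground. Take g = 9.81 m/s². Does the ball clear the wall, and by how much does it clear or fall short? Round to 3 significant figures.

v_x = 9.32 cos 45.9° = 6.486 m/s; v_y0 = 9.32 sin 45.9° = 6.693 m/s.
Time to reach the wall: t = 1.97 / 6.486 = 0.3037 s.
Height at that point: y = 6.693×0.3037 − 4.905×0.3037² = 1.580 m.
That is 2.00 − 1.580 = 0.420 m below the top of the wall, so the ball does not clear it.

No — it falls 0.420 m short of clearing the wall.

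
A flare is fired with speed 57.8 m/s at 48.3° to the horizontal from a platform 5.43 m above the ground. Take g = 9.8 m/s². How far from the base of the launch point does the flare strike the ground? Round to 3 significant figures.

343 m

Components: v_x = 57.8 cos 48.3° = 38.45 m/s, v_y = 57.8 sin 48.3° = 43.16 m/s.
Vertical: 0 = 5.43 + 43.16 t − ½(9.8) t² ⇒ 4.900 t² − 43.16 t − 5.43 = 0.
t = [43.16 + √(1863 + 106.4)] / 9.800 = 8.932 s.
Horizontal: R = v_x · t = 38.45 × 8.932 = 343 m.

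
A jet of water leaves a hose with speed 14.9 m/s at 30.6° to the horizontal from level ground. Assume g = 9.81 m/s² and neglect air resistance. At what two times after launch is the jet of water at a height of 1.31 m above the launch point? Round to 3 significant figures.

0.198 s and 1.35 s

v_y0 = 14.9 sin 30.6° = 7.585 m/s.
Set y = v_y0 t − ½ g t² = 1.31: 4.905 t² − 7.585 t + 1.31 = 0.
t = [7.585 ± √(57.53 − 25.70)] / 9.81 = (7.585 ± 5.642) / 9.81, giving t = 0.198 s or t = 1.35 s.
So the jet of water is at 1.31 m at t = 0.198 s (rising) and t = 1.35 s (falling).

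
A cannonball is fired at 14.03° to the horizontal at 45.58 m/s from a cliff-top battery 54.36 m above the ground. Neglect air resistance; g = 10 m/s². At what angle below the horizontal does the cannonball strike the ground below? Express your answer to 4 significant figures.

38.18°

v_x = 45.58 cos 14.03° = 44.220 m/s.
At impact |v_y| = √(v_y0² + 2 g h) = √(11.050² + 2×10×54.36) = 34.775 m/s.
Angle below horizontal = arctan(|v_y| / v_x) = arctan(34.775 / 44.220) = 38.18°.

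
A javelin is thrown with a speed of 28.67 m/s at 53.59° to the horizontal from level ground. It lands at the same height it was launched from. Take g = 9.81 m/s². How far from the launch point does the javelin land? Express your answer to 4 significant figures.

80.05 m

Components: v_x = 28.67 cos 53.59° = 17.017 m/s, v_y = 28.67 sin 53.59° = 23.073 m/s.
Time of flight (same landing height): t = 2 v_y / g = 2 × 23.073 / 9.81 = 4.7040 s.
Range: R = v_x · t = 17.017 × 4.7040 = 80.05 m.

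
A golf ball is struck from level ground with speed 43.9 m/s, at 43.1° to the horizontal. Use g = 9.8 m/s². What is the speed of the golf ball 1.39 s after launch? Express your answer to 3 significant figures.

36.0 m/s

v_x = 43.9 cos 43.1° = 32.05 m/s (constant).
v_y(t) = 43.9 sin 43.1° − g t = 30.00 − 9.8 × 1.39 = 16.38 m/s.
Speed = √(v_x² + v_y²) = √(1027 + 268.3) = 36.0 m/s.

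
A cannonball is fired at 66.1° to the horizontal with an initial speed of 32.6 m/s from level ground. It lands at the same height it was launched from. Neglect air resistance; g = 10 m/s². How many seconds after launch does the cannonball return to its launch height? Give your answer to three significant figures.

Vertical component: v_y = 32.6 sin 66.1° = 29.80 m/s.
For a projectile landing at launch height, time of flight is t = 2 v_y / g = 2 × 29.80 / 10 = 5.96 s.

5.96 s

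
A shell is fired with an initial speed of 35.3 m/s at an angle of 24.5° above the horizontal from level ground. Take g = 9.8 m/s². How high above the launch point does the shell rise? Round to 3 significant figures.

Vertical component of launch velocity: v_y = 35.3 sin 24.5° = 14.64 m/s.
At the highest point the vertical velocity is zero, so v_y² = 2 g h_max.
h_max = (14.64)² / (2 × 9.8) = 214.3 / 19.60 = 10.9 m.

10.9 m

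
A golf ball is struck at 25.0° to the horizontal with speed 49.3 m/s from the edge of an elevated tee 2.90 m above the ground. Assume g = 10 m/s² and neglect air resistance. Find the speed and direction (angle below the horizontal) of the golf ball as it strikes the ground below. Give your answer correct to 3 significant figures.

49.9 m/s at 26.4° below the horizontal

v_x = 49.3 cos 25.0° = 44.68 m/s (constant).
|v_y| at impact = √((20.84)² + 2×10×2.90) = 22.19 m/s.
Speed = √(44.68² + 22.19²) = 49.9 m/s; angle = arctan(22.19/44.68) = 26.4° below horizontal.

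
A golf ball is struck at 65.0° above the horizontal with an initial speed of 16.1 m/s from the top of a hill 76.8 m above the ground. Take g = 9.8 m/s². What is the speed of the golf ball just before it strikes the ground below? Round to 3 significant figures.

42.0 m/s

v_x = 16.1 cos 65.0° = 6.804 m/s is unchanged throughout.
For the vertical component, v_y² = v_y0² + 2 g h = (14.59)² + 2×9.8×76.8 = 1718, so |v_y| = 41.45 m/s.
Impact speed = √(v_x² + v_y²) = √(46.29 + 1718) = 42.0 m/s.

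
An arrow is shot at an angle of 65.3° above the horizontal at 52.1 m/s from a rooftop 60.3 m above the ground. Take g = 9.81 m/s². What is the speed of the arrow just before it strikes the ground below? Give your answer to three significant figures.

v_x = 52.1 cos 65.3° = 21.77 m/s is unchanged throughout.
For the vertical component, v_y² = v_y0² + 2 g h = (47.33)² + 2×9.81×60.3 = 3423, so |v_y| = 58.51 m/s.
Impact speed = √(v_x² + v_y²) = √(473.9 + 3423) = 62.4 m/s.

62.4 m/s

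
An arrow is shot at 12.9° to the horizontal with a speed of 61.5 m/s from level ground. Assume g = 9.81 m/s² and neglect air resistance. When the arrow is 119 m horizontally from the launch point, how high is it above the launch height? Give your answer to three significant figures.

7.93 m

v_x = 61.5 cos 12.9° = 59.95 m/s, v_y0 = 61.5 sin 12.9° = 13.73 m/s.
Time to reach x = 119 m: t = x / v_x = 119 / 59.95 = 1.985 s.
y = v_y0 t − ½ g t² = 13.73×1.985 − 4.905×1.985² = 7.93 m.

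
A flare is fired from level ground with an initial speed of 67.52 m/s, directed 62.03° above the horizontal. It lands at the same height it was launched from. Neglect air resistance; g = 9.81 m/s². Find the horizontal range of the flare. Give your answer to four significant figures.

385.0 m

For level ground, R = v₀² sin(2θ) / g.
sin(2 × 62.03°) = sin 124.06° = 0.8285.
R = (67.52)² × 0.8285 / 9.81 = 385.0 m.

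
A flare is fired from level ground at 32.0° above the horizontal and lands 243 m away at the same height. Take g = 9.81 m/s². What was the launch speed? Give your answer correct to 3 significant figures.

On level ground, R = v₀² sin(2θ) / g, so v₀ = √(R g / sin 2θ).
sin(2 × 32.0°) = 0.8988.
v₀ = √(243 × 9.81 / 0.8988) = √2652 = 51.5 m/s.

51.5 m/s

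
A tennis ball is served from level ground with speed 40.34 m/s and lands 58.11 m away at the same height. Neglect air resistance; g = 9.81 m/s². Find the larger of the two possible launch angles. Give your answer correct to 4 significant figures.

Level-ground range: R = v₀² sin(2θ)/g ⇒ sin 2θ = R g / v₀² = 58.11×9.81/40.34² = 0.3503.
2θ = arcsin(0.3503) = 20.506° or 180° − 20.506° = 159.494°.
So θ = 10.25° or θ = 79.75°.

79.75°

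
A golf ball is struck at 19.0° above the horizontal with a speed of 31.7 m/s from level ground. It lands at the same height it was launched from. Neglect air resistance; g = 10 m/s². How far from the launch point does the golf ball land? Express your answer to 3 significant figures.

61.9 m

For level ground, R = v₀² sin(2θ) / g.
sin(2 × 19.0°) = sin 38.00° = 0.6157.
R = (31.7)² × 0.6157 / 10 = 61.9 m.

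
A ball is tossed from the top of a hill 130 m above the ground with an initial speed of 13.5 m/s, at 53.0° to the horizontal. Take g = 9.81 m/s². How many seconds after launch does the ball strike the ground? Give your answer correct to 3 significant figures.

Vertical component: v_y = 13.5 sin 53.0° = 10.78 m/s.
Taking up as positive with launch at y = 130 m, landing at y = 0: 0 = 130 + 10.78 t − ½(9.81) t².
Solving 4.905 t² − 10.78 t − 130 = 0 gives t = [10.78 + √(10.78² + 4·4.905·130)] / 9.810 = 6.36 s.

6.36 s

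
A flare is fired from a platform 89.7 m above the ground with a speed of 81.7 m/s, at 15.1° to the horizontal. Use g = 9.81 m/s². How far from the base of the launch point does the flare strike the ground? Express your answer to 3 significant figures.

Components: v_x = 81.7 cos 15.1° = 78.88 m/s, v_y = 81.7 sin 15.1° = 21.28 m/s.
Vertical: 0 = 89.7 + 21.28 t − ½(9.81) t² ⇒ 4.905 t² − 21.28 t − 89.7 = 0.
t = [21.28 + √(452.8 + 1760)] / 9.810 = 6.964 s.
Horizontal: R = v_x · t = 78.88 × 6.964 = 549 m.

549 m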